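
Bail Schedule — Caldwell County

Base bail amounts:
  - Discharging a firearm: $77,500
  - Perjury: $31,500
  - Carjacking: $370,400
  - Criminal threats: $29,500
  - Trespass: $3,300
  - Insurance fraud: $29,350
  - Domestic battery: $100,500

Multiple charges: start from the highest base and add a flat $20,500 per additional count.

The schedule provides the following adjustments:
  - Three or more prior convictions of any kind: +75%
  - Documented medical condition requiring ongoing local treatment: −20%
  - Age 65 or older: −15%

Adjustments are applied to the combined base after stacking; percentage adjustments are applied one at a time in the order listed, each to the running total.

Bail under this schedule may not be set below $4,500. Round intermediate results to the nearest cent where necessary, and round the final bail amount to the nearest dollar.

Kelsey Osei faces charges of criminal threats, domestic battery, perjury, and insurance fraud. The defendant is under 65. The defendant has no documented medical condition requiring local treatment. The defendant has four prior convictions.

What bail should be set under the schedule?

Base amounts from the schedule: criminal threats $29,500; domestic battery $100,500; perjury $31,500; insurance fraud $29,350.
Stacking rule: highest base plus $20,500 per additional charge. Highest is domestic battery at $100,500; 3 additional charges → +$61,500. Combined base = $162,000.
Three or more prior convictions of any kind (+75%): $162,000 × 1.75 = $283,500.
$283,500 is at or above the $4,500 minimum.

$283,500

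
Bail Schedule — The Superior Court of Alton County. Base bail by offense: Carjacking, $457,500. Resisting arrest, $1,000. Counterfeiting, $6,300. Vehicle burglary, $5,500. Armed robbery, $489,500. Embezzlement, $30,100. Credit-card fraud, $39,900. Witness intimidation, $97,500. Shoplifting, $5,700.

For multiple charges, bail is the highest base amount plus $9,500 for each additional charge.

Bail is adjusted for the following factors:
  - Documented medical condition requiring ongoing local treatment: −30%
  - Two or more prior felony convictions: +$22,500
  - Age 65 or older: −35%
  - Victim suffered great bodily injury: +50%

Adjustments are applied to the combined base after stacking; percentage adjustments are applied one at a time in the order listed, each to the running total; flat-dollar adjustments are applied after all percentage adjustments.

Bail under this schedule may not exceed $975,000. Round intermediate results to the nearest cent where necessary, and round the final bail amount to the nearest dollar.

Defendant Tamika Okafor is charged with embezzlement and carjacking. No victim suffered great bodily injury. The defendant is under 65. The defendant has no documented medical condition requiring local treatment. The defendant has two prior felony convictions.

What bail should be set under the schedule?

Base amounts from the schedule: embezzlement $30,100; carjacking $457,500.
Stacking rule: highest base plus $9,500 per additional charge. Highest is carjacking at $457,500; 1 additional charge → +$9,500. Combined base = $467,000.
Two or more prior felony convictions (+$22,500 flat): $467,000 + $22,500 = $489,500.
$489,500 is within the $975,000 maximum.

$489,500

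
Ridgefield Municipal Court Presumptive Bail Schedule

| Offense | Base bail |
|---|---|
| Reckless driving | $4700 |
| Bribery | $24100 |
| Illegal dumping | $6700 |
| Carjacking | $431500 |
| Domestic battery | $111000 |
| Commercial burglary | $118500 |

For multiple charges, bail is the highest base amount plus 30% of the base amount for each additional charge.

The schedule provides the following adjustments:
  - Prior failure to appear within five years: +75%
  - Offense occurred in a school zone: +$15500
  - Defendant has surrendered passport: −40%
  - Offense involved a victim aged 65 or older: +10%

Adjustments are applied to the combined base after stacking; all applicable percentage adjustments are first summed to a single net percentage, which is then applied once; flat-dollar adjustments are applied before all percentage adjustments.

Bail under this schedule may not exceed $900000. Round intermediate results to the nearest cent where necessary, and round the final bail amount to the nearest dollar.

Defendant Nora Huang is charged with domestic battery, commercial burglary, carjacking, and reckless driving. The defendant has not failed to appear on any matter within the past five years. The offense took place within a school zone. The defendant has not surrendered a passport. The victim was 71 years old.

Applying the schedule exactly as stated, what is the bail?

$568986

Base amounts from the schedule: domestic battery $111000; commercial burglary $118500; carjacking $431500; reckless driving $4700.
Stacking rule: highest base plus 30% of each additional charge. Highest is carjacking at $431500. Additional: $111000 × 30% = $33300; $118500 × 30% = $35550; $4700 × 30% = $1410. Combined base = $431500 + $70260 = $501760.
Offense occurred in a school zone (+$15500 flat): $501760 + $15500 = $517260.
Offense involved a victim aged 65 or older (+10%): $517260 × 1.1 = $568986.
$568986 is within the $900000 maximum.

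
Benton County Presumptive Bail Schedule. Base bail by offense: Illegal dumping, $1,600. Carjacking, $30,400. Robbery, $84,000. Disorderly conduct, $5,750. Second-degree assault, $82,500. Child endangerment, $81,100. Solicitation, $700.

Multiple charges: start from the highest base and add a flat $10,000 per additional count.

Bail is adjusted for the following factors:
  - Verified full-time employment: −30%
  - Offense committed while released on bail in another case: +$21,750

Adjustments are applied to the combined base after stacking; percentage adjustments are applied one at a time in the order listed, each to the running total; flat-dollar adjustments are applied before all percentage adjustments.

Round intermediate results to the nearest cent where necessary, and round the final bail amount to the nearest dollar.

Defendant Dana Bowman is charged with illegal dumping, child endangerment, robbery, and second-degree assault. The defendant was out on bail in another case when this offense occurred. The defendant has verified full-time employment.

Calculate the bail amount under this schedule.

$95,025

Base amounts from the schedule: illegal dumping $1,600; child endangerment $81,100; robbery $84,000; second-degree assault $82,500.
Stacking rule: highest base plus $10,000 per additional charge. Highest is robbery at $84,000; 3 additional charges → +$30,000. Combined base = $114,000.
Offense committed while released on bail in another case (+$21,750 flat): $114,000 + $21,750 = $135,750.
Verified full-time employment (−30%): $135,750 × 0.7 = $95,025.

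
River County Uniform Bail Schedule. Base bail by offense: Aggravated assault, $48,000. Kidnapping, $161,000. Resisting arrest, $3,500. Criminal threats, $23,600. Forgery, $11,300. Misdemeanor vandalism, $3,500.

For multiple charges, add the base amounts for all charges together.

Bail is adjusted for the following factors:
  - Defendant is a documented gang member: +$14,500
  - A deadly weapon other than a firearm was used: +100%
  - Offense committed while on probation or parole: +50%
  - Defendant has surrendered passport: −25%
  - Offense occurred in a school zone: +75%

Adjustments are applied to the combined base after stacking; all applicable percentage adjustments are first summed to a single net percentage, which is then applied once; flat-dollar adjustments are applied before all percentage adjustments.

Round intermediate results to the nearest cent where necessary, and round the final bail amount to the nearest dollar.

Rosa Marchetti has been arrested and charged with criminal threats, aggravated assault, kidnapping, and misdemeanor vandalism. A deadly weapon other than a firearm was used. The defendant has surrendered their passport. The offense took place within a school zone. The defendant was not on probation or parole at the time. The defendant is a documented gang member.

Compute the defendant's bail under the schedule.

$626,500

Base amounts from the schedule: criminal threats $23,600; aggravated assault $48,000; kidnapping $161,000; misdemeanor vandalism $3,500.
Stacking rule: sum of all bases. $23,600 + $48,000 + $161,000 + $3,500 = $236,100.
Defendant is a documented gang member (+$14,500 flat): $236,100 + $14,500 = $250,600.
Net percentage adjustment: +100% −25% +75% = +150%. $250,600 × 2.5 = $626,500.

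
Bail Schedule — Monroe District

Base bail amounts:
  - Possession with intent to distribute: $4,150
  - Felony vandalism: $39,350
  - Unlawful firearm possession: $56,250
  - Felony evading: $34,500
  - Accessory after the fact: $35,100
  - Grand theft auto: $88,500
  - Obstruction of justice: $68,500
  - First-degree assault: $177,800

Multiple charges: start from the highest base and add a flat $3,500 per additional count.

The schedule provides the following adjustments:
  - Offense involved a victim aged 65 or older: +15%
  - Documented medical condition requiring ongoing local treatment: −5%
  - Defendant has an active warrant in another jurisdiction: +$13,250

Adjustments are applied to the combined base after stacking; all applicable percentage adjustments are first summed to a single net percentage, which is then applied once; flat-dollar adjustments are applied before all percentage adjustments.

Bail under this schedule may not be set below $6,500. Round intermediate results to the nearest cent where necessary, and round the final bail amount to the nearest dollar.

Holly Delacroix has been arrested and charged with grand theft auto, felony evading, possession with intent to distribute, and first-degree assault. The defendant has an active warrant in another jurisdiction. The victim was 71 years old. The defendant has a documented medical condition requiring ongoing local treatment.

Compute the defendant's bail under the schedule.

Base amounts from the schedule: grand theft auto $88,500; felony evading $34,500; possession with intent to distribute $4,150; first-degree assault $177,800.
Stacking rule: highest base plus $3,500 per additional charge. Highest is first-degree assault at $177,800; 3 additional charges → +$10,500. Combined base = $188,300.
Defendant has an active warrant in another jurisdiction (+$13,250 flat): $188,300 + $13,250 = $201,550.
Net percentage adjustment: +15% −5% = +10%. $201,550 × 1.1 = $221,705.
$221,705 is at or above the $6,500 minimum.

$221,705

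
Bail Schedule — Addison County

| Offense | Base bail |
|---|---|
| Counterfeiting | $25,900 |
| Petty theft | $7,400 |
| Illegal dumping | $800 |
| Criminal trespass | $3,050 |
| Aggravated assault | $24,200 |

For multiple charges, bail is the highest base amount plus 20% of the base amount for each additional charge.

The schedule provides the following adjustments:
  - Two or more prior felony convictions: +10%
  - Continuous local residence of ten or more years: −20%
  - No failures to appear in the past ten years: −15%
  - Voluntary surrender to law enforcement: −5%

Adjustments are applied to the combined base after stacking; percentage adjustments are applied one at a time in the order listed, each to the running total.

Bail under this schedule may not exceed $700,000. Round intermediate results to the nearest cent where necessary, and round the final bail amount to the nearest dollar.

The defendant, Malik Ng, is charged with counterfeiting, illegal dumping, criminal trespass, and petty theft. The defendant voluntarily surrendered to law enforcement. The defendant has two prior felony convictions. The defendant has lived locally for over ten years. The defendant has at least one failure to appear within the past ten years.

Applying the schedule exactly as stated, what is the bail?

$23,533

Base amounts from the schedule: counterfeiting $25,900; illegal dumping $800; criminal trespass $3,050; petty theft $7,400.
Stacking rule: highest base plus 20% of each additional charge. Highest is counterfeiting at $25,900. Additional: $800 × 20% = $160; $3,050 × 20% = $610; $7,400 × 20% = $1,480. Combined base = $25,900 + $2,250 = $28,150.
Two or more prior felony convictions (+10%): $28,150 × 1.1 = $30,965.
Continuous local residence of ten or more years (−20%): $30,965 × 0.8 = $24,772.
Voluntary surrender to law enforcement (−5%): $24,772 × 0.95 = $23,533.40.
$23,533.40 is within the $700,000 maximum.
Rounded to the nearest dollar: $23,533.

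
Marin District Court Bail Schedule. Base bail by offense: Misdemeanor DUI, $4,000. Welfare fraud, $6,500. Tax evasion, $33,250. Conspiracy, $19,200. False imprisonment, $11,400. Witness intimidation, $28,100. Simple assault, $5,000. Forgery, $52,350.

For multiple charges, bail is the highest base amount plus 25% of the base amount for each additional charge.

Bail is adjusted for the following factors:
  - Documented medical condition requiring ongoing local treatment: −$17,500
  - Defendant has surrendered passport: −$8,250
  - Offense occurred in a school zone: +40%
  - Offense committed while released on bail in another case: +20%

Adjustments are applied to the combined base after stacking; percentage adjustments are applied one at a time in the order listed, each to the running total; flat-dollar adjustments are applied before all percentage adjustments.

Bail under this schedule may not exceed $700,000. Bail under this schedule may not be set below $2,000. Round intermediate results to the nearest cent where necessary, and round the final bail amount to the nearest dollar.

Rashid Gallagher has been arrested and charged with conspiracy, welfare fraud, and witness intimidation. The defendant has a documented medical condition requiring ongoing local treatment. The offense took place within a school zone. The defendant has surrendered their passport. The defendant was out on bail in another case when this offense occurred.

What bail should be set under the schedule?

Base amounts from the schedule: conspiracy $19,200; welfare fraud $6,500; witness intimidation $28,100.
Stacking rule: highest base plus 25% of each additional charge. Highest is witness intimidation at $28,100. Additional: $19,200 × 25% = $4,800; $6,500 × 25% = $1,625. Combined base = $28,100 + $6,425 = $34,525.
Documented medical condition requiring ongoing local treatment (−$17,500 flat): $34,525 − $17,500 = $17,025.
Defendant has surrendered passport (−$8,250 flat): $17,025 − $8,250 = $8,775.
Offense occurred in a school zone (+40%): $8,775 × 1.4 = $12,285.
Offense committed while released on bail in another case (+20%): $12,285 × 1.2 = $14,742.
$14,742 is within the $700,000 maximum.
$14,742 is at or above the $2,000 minimum.

$14,742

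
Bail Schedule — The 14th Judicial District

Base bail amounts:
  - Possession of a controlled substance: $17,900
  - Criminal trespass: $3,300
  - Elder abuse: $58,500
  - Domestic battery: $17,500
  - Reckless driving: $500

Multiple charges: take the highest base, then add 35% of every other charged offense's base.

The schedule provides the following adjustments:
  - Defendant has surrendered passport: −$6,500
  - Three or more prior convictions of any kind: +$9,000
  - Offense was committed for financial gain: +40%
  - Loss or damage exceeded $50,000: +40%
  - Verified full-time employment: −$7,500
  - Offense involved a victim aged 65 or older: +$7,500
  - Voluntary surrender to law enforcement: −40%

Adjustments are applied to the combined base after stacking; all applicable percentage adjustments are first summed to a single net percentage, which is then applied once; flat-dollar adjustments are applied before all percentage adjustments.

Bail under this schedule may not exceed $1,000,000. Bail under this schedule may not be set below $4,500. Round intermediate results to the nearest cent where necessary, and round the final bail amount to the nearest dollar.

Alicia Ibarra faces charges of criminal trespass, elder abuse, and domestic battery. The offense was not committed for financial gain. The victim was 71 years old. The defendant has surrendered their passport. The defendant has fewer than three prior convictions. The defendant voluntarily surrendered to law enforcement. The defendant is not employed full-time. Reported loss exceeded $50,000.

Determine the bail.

Base amounts from the schedule: criminal trespass $3,300; elder abuse $58,500; domestic battery $17,500.
Stacking rule: highest base plus 35% of each additional charge. Highest is elder abuse at $58,500. Additional: $3,300 × 35% = $1,155; $17,500 × 35% = $6,125. Combined base = $58,500 + $7,280 = $65,780.
Defendant has surrendered passport (−$6,500 flat): $65,780 − $6,500 = $59,280.
Offense involved a victim aged 65 or older (+$7,500 flat): $59,280 + $7,500 = $66,780.
Net percentage adjustment: +40% −40% = +0%. $66,780 × 1 = $66,780.
$66,780 is within the $1,000,000 maximum.
$66,780 is at or above the $4,500 minimum.

$66,780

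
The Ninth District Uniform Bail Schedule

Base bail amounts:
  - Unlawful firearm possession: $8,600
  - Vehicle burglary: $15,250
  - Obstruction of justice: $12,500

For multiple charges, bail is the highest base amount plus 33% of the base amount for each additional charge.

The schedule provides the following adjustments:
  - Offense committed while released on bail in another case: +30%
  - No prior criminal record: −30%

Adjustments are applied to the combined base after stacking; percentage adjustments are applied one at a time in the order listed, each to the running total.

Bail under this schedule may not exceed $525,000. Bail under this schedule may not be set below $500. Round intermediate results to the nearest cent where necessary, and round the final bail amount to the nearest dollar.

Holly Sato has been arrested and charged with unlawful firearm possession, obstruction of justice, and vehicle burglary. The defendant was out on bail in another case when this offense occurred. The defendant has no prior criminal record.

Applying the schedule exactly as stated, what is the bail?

$20,214

Base amounts from the schedule: unlawful firearm possession $8,600; obstruction of justice $12,500; vehicle burglary $15,250.
Stacking rule: highest base plus 33% of each additional charge. Highest is vehicle burglary at $15,250. Additional: $8,600 × 33% = $2,838; $12,500 × 33% = $4,125. Combined base = $15,250 + $6,963 = $22,213.
Offense committed while released on bail in another case (+30%): $22,213 × 1.3 = $28,876.90.
No prior criminal record (−30%): $28,876.90 × 0.7 = $20,213.83.
$20,213.83 is within the $525,000 maximum.
$20,213.83 is at or above the $500 minimum.
Rounded to the nearest dollar: $20,214.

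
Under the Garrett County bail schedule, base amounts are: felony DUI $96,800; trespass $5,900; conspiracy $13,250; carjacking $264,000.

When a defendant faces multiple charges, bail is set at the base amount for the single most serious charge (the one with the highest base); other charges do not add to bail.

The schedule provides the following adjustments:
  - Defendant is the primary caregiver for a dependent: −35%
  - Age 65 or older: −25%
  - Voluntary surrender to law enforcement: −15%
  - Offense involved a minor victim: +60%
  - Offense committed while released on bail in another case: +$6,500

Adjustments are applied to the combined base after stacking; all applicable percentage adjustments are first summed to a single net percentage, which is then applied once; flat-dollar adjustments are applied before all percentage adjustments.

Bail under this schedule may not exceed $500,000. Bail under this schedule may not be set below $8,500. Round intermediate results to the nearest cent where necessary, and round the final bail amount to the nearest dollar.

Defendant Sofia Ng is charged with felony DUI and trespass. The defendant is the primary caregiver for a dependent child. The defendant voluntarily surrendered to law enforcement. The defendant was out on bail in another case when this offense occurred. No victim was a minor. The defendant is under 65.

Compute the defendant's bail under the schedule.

$51,650

Base amounts from the schedule: felony DUI $96,800; trespass $5,900.
Stacking rule: use the highest base only. Highest is felony DUI at $96,800. Combined base = $96,800.
Offense committed while released on bail in another case (+$6,500 flat): $96,800 + $6,500 = $103,300.
Net percentage adjustment: −35% −15% = −50%. $103,300 × 0.5 = $51,650.
$51,650 is within the $500,000 maximum.
$51,650 is at or above the $8,500 minimum.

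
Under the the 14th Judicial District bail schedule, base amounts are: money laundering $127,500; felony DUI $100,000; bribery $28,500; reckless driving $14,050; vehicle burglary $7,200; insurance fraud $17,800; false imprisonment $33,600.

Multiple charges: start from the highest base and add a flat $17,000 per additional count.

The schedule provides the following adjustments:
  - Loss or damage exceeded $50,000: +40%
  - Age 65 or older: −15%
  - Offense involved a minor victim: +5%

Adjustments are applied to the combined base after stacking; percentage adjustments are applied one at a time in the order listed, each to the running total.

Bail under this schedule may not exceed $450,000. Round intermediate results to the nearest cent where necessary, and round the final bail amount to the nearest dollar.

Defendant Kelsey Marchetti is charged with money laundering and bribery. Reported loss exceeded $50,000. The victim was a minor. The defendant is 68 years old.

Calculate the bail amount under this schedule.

Base amounts from the schedule: money laundering $127,500; bribery $28,500.
Stacking rule: highest base plus $17,000 per additional charge. Highest is money laundering at $127,500; 1 additional charge → +$17,000. Combined base = $144,500.
Loss or damage exceeded $50,000 (+40%): $144,500 × 1.4 = $202,300.
Age 65 or older (−15%): $202,300 × 0.85 = $171,955.
Offense involved a minor victim (+5%): $171,955 × 1.05 = $180,552.75.
$180,552.75 is within the $450,000 maximum.
Rounded to the nearest dollar: $180,553.

$180,553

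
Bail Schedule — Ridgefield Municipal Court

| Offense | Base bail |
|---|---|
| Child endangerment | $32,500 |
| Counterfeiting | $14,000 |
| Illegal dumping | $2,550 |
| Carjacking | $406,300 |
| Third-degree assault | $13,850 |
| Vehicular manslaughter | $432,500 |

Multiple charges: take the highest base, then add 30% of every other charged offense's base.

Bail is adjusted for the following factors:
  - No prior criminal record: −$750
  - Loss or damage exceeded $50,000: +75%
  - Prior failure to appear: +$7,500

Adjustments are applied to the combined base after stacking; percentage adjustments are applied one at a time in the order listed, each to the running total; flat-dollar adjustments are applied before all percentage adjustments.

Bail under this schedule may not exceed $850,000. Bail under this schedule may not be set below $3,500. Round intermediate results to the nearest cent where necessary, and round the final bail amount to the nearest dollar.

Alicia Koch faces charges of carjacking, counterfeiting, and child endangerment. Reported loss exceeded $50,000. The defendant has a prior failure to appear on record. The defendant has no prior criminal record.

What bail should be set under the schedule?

Base amounts from the schedule: carjacking $406,300; counterfeiting $14,000; child endangerment $32,500.
Stacking rule: highest base plus 30% of each additional charge. Highest is carjacking at $406,300. Additional: $14,000 × 30% = $4,200; $32,500 × 30% = $9,750. Combined base = $406,300 + $13,950 = $420,250.
No prior criminal record (−$750 flat): $420,250 − $750 = $419,500.
Prior failure to appear (+$7,500 flat): $419,500 + $7,500 = $427,000.
Loss or damage exceeded $50,000 (+75%): $427,000 × 1.75 = $747,250.
$747,250 is within the $850,000 maximum.
$747,250 is at or above the $3,500 minimum.

$747,250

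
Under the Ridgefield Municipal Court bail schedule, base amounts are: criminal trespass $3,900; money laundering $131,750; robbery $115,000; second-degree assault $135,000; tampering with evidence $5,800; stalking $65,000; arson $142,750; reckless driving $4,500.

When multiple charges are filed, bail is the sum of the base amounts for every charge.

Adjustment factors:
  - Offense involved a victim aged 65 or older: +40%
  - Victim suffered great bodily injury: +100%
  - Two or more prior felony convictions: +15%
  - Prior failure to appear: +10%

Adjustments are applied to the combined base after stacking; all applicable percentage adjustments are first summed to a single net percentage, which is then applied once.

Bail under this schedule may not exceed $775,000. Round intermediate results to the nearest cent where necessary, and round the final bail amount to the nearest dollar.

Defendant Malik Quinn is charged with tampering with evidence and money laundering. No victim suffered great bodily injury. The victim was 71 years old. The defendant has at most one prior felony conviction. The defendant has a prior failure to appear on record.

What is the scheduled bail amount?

$206,325

Base amounts from the schedule: tampering with evidence $5,800; money laundering $131,750.
Stacking rule: sum of all bases. $5,800 + $131,750 = $137,550.
Net percentage adjustment: +40% +10% = +50%. $137,550 × 1.5 = $206,325.
$206,325 is within the $775,000 maximum.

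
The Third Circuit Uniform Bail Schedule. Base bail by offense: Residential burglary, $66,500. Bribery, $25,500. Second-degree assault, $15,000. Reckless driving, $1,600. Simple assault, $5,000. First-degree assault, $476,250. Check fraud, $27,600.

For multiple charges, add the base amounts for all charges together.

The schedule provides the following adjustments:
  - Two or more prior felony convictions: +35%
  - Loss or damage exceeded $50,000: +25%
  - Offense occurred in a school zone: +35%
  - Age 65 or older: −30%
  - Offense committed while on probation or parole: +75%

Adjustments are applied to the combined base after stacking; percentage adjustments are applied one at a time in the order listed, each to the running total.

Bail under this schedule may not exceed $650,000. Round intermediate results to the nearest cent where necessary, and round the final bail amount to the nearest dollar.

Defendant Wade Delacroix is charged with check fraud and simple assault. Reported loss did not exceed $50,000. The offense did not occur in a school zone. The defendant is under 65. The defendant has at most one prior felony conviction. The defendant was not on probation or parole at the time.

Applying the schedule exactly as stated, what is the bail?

Base amounts from the schedule: check fraud $27,600; simple assault $5,000.
Stacking rule: sum of all bases. $27,600 + $5,000 = $32,600.
No adjustment factors apply to this defendant.
$32,600 is within the $650,000 maximum.

$32,600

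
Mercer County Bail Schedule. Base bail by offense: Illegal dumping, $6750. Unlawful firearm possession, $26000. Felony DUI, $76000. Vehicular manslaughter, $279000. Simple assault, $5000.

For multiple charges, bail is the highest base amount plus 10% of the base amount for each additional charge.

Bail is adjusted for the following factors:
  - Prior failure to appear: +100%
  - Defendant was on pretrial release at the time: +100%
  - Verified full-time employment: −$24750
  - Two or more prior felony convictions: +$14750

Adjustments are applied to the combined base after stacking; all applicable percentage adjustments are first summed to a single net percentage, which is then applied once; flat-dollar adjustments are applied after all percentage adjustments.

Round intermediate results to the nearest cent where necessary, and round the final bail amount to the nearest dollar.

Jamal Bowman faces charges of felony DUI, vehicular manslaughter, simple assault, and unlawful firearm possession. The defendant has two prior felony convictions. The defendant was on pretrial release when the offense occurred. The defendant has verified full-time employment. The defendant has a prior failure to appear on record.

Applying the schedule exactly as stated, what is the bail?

$859100

Base amounts from the schedule: felony DUI $76000; vehicular manslaughter $279000; simple assault $5000; unlawful firearm possession $26000.
Stacking rule: highest base plus 10% of each additional charge. Highest is vehicular manslaughter at $279000. Additional: $76000 × 10% = $7600; $5000 × 10% = $500; $26000 × 10% = $2600. Combined base = $279000 + $10700 = $289700.
Net percentage adjustment: +100% +100% = +200%. $289700 × 3 = $869100.
Verified full-time employment (−$24750 flat): $869100 − $24750 = $844350.
Two or more prior felony convictions (+$14750 flat): $844350 + $14750 = $859100.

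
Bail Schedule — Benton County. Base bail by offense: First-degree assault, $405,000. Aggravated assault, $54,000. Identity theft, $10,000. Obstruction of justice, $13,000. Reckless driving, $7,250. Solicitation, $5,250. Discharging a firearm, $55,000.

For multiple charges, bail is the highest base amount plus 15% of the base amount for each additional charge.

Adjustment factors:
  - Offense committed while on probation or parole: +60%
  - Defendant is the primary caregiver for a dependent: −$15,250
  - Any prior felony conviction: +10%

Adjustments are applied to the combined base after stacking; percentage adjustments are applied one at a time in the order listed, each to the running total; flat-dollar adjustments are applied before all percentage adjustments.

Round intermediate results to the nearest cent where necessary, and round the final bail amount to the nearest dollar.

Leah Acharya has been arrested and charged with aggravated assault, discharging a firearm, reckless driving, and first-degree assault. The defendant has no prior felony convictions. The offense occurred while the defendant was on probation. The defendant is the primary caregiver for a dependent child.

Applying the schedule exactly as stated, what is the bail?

Base amounts from the schedule: aggravated assault $54,000; discharging a firearm $55,000; reckless driving $7,250; first-degree assault $405,000.
Stacking rule: highest base plus 15% of each additional charge. Highest is first-degree assault at $405,000. Additional: $54,000 × 15% = $8,100; $55,000 × 15% = $8,250; $7,250 × 15% = $1,087.50. Combined base = $405,000 + $17,437.50 = $422,437.50.
Defendant is the primary caregiver for a dependent (−$15,250 flat): $422,437.50 − $15,250 = $407,187.50.
Offense committed while on probation or parole (+60%): $407,187.50 × 1.6 = $651,500.

$651,500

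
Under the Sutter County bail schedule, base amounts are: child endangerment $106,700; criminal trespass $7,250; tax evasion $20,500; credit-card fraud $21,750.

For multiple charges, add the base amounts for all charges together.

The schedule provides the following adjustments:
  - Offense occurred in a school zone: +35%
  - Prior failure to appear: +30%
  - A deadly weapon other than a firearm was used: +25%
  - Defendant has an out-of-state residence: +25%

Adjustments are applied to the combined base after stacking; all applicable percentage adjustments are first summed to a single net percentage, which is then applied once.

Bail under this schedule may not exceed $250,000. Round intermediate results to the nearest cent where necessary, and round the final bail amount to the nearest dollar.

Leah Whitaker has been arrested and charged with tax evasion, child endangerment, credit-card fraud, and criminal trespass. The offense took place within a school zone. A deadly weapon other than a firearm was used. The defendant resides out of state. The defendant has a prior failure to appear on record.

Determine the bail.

$250,000

Base amounts from the schedule: tax evasion $20,500; child endangerment $106,700; credit-card fraud $21,750; criminal trespass $7,250.
Stacking rule: sum of all bases. $20,500 + $106,700 + $21,750 + $7,250 = $156,200.
Net percentage adjustment: +35% +30% +25% +25% = +115%. $156,200 × 2.15 = $335,830.
Result $335,830 exceeds the maximum of $250,000; bail is capped at $250,000.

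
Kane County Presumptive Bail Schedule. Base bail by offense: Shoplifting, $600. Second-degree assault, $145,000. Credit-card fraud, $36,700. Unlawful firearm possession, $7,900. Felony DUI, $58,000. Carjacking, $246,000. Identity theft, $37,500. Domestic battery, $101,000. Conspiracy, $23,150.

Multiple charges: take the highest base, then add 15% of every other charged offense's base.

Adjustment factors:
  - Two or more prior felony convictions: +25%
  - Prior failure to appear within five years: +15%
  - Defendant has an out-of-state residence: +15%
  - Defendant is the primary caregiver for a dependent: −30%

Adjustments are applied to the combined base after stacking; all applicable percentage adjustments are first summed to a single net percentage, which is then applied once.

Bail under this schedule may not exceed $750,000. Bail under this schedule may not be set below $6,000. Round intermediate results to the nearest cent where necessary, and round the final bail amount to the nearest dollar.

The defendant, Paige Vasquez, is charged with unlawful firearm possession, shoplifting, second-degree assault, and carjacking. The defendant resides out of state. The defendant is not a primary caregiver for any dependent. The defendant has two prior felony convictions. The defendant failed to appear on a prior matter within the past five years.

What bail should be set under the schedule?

Base amounts from the schedule: unlawful firearm possession $7,900; shoplifting $600; second-degree assault $145,000; carjacking $246,000.
Stacking rule: highest base plus 15% of each additional charge. Highest is carjacking at $246,000. Additional: $7,900 × 15% = $1,185; $600 × 15% = $90; $145,000 × 15% = $21,750. Combined base = $246,000 + $23,025 = $269,025.
Net percentage adjustment: +25% +15% +15% = +55%. $269,025 × 1.55 = $416,988.75.
$416,988.75 is within the $750,000 maximum.
$416,988.75 is at or above the $6,000 minimum.
Rounded to the nearest dollar: $416,989.

$416,989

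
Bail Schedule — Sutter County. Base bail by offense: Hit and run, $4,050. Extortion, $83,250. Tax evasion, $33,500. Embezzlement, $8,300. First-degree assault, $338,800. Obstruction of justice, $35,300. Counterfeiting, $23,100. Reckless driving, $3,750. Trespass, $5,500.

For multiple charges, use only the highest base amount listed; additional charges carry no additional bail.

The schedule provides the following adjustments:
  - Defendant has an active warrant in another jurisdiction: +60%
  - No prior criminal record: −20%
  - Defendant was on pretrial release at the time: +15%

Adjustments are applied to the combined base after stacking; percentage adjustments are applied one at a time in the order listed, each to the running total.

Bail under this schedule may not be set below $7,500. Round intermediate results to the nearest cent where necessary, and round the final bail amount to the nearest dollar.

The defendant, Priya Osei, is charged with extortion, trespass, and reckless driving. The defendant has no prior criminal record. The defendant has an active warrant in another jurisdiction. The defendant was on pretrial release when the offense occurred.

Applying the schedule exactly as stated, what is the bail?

Base amounts from the schedule: extortion $83,250; trespass $5,500; reckless driving $3,750.
Stacking rule: use the highest base only. Highest is extortion at $83,250. Combined base = $83,250.
Defendant has an active warrant in another jurisdiction (+60%): $83,250 × 1.6 = $133,200.
No prior criminal record (−20%): $133,200 × 0.8 = $106,560.
Defendant was on pretrial release at the time (+15%): $106,560 × 1.15 = $122,544.
$122,544 is at or above the $7,500 minimum.

$122,544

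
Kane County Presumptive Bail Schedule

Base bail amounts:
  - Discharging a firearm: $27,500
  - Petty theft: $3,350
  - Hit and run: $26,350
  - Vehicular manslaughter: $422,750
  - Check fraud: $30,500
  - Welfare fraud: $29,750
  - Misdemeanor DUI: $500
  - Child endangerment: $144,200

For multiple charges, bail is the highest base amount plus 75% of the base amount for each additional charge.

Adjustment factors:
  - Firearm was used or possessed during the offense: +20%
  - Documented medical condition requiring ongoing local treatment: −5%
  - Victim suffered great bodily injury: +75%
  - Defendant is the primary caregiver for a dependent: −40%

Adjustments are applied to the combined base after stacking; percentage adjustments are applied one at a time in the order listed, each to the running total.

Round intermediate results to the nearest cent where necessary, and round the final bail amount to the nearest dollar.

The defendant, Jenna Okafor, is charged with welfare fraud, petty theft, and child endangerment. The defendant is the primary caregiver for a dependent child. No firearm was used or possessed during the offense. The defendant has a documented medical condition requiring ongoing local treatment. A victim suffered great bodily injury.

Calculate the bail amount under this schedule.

Base amounts from the schedule: welfare fraud $29,750; petty theft $3,350; child endangerment $144,200.
Stacking rule: highest base plus 75% of each additional charge. Highest is child endangerment at $144,200. Additional: $29,750 × 75% = $22,312.50; $3,350 × 75% = $2,512.50. Combined base = $144,200 + $24,825 = $169,025.
Documented medical condition requiring ongoing local treatment (−5%): $169,025 × 0.95 = $160,573.75.
Victim suffered great bodily injury (+75%): $160,573.75 × 1.75 = $281,004.06.
Defendant is the primary caregiver for a dependent (−40%): $281,004.06 × 0.6 = $168,602.44.
Rounded to the nearest dollar: $168,602.

$168,602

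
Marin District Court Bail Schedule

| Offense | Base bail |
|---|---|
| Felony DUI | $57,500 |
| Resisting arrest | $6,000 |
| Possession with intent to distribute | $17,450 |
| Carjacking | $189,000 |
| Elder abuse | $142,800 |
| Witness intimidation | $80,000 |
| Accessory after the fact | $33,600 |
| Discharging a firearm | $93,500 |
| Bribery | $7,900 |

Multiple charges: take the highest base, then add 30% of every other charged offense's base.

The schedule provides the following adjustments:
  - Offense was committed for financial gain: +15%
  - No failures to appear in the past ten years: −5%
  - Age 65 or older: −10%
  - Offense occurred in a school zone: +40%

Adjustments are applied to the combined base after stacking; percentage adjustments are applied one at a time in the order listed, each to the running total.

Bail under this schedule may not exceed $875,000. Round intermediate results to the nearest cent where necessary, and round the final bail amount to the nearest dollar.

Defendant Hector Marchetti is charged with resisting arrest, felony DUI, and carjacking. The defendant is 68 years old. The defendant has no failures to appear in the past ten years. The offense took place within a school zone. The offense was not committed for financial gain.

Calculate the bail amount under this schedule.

$249,036

Base amounts from the schedule: resisting arrest $6,000; felony DUI $57,500; carjacking $189,000.
Stacking rule: highest base plus 30% of each additional charge. Highest is carjacking at $189,000. Additional: $6,000 × 30% = $1,800; $57,500 × 30% = $17,250. Combined base = $189,000 + $19,050 = $208,050.
No failures to appear in the past ten years (−5%): $208,050 × 0.95 = $197,647.50.
Age 65 or older (−10%): $197,647.50 × 0.9 = $177,882.75.
Offense occurred in a school zone (+40%): $177,882.75 × 1.4 = $249,035.85.
$249,035.85 is within the $875,000 maximum.
Rounded to the nearest dollar: $249,036.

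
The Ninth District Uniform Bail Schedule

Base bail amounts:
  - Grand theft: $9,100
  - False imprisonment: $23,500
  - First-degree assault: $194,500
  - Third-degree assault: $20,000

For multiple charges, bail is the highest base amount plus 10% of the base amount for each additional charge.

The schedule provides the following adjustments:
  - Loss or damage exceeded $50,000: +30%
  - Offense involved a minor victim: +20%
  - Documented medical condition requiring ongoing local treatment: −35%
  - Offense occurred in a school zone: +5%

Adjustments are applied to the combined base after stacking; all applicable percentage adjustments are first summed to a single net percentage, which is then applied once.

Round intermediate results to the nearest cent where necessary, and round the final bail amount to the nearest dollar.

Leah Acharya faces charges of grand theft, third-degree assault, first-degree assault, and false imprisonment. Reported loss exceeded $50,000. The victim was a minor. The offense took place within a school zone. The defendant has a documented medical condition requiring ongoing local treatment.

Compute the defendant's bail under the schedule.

$239,712

Base amounts from the schedule: grand theft $9,100; third-degree assault $20,000; first-degree assault $194,500; false imprisonment $23,500.
Stacking rule: highest base plus 10% of each additional charge. Highest is first-degree assault at $194,500. Additional: $9,100 × 10% = $910; $20,000 × 10% = $2,000; $23,500 × 10% = $2,350. Combined base = $194,500 + $5,260 = $199,760.
Net percentage adjustment: +30% +20% −35% +5% = +20%. $199,760 × 1.2 = $239,712.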